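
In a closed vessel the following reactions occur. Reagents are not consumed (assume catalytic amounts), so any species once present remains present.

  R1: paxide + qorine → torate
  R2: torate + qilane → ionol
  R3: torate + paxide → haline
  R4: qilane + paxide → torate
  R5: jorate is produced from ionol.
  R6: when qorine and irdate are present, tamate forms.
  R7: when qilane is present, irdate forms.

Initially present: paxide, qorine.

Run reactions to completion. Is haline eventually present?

Yes

paxide and qorine present → torate forms (R1).
torate and paxide present → haline forms (R3).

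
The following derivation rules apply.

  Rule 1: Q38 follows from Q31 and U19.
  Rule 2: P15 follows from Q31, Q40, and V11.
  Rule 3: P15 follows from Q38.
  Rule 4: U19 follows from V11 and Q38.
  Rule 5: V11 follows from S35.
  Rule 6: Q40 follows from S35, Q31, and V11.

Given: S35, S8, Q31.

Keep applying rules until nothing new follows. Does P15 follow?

From S35, Rule 5 gives V11.
From S35, Q31, and V11, Rule 6 gives Q40.
From Q31, Q40, and V11, Rule 2 gives P15.

Yes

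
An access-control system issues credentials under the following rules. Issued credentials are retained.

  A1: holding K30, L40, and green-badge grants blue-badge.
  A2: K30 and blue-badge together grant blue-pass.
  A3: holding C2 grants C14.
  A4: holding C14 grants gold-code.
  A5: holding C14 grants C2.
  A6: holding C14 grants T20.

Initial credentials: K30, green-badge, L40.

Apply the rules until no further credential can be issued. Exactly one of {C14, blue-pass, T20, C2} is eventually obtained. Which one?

Holding K30, L40, and green-badge grants blue-badge (A1).
Holding K30 and blue-badge grants blue-pass (A2).
C2 would need C14 (A5), but C14 is never granted. C14 would need C2 (A3), but C2 is never granted. T20 would need C14 (A6), but C14 is never granted.

blue-pass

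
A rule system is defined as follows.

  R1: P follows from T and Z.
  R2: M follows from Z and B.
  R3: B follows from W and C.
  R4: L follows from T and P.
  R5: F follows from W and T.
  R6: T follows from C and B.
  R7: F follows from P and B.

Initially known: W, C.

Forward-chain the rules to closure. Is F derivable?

From W and C, R3 gives B.
From C and B, R6 gives T.
From W and T, R5 gives F.

Yes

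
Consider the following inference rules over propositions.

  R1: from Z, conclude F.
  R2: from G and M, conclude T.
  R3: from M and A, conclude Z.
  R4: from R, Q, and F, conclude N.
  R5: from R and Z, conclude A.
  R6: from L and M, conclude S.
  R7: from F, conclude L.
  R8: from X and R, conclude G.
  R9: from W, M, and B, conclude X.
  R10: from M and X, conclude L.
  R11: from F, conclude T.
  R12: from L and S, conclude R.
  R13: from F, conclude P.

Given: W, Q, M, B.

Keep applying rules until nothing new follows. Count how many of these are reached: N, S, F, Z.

1

From W, M, and B, R9 gives X.
M and X hold, so L follows (R10).
From L and M, R6 gives S.
N would need R, Q, and F (R4), but F is never established.
S: reached.
F would need Z (R1), but Z is never established.
Z would need M and A (R3), but A is never established.
Reached: S — 1 of the 4.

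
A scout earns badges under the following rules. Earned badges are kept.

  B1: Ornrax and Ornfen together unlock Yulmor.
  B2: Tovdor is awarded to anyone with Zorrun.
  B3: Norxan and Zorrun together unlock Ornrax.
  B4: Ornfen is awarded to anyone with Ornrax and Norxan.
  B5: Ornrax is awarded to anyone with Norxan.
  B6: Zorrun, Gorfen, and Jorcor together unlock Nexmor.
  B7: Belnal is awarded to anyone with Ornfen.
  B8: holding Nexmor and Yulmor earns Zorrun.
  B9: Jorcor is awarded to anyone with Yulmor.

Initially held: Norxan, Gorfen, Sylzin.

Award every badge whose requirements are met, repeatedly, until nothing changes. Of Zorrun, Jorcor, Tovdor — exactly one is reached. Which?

With Norxan, Ornrax is earned (B5).
With Ornrax and Norxan, Ornfen is earned (B4).
With Ornrax and Ornfen, Yulmor is earned (B1).
With Yulmor, Jorcor is earned (B9).
Zorrun would need Nexmor and Yulmor (B8), but Nexmor is never earned. Tovdor would need Zorrun (B2), but Zorrun is never earned.

Jorcor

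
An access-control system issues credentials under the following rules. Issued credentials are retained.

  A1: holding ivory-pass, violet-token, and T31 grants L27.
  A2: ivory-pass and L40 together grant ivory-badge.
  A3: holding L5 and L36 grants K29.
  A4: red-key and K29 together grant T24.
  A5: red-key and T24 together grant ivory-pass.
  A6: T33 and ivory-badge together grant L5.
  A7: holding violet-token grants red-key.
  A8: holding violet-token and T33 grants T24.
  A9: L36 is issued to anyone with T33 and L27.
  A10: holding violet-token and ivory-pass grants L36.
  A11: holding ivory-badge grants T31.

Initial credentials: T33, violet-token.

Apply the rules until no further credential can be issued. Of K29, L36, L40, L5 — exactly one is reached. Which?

L36

Holding violet-token and T33 grants T24 (A8).
Holding violet-token grants red-key (A7).
Holding red-key and T24 grants ivory-pass (A5).
Holding violet-token and ivory-pass grants L36 (A10).
L5 would need T33 and ivory-badge (A6), but ivory-badge is never granted. K29 would need L5 and L36 (A3), but L5 is never granted. No rule produces L40, and it is not given.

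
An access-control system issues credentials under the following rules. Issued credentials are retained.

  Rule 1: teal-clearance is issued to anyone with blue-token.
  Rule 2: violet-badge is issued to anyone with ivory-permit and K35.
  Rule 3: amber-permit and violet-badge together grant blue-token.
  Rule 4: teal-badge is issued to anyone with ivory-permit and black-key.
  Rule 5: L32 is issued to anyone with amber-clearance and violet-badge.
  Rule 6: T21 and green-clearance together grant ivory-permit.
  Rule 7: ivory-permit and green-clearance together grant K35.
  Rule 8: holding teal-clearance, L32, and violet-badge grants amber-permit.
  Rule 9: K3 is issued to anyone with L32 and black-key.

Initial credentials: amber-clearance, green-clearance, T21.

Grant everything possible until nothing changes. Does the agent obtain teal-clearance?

No

teal-clearance would need blue-token (Rule 1), but blue-token is never granted.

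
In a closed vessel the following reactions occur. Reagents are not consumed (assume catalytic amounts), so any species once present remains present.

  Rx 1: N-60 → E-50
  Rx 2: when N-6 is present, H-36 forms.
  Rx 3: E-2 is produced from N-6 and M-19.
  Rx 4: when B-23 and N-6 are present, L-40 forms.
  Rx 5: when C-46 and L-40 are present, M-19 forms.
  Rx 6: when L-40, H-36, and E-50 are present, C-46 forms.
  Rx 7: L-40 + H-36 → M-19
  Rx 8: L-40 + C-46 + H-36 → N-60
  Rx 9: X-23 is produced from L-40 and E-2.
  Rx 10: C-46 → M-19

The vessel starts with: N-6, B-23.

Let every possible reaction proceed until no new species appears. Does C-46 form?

C-46 would need L-40, H-36, and E-50 (Rx 6), but E-50 never forms.

No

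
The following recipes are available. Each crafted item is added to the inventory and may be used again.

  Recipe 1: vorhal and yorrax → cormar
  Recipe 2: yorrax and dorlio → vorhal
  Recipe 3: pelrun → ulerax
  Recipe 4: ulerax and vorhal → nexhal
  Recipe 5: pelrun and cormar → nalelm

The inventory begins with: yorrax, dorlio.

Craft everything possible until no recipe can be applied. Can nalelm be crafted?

No

nalelm would need pelrun and cormar (Recipe 5), but pelrun is never obtained.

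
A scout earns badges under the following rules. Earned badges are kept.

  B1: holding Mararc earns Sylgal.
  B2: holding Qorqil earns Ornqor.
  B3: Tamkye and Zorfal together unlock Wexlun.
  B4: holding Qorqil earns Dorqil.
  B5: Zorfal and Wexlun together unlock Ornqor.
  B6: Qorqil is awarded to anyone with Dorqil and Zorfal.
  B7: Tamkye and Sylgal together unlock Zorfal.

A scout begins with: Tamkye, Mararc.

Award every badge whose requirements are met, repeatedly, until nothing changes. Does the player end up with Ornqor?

With Mararc, Sylgal is earned (B1).
With Tamkye and Sylgal, Zorfal is earned (B7).
With Tamkye and Zorfal, Wexlun is earned (B3).
With Zorfal and Wexlun, Ornqor is earned (B5).

Yes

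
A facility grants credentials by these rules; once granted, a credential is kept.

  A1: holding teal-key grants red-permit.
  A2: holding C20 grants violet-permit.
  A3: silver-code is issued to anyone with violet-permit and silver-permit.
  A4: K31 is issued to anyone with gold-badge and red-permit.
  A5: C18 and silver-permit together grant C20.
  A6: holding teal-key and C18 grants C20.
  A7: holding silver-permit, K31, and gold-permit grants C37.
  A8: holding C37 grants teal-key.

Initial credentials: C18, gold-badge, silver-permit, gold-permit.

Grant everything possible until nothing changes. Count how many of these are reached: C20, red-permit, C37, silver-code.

2

Holding C18 and silver-permit grants C20 (A5).
Holding C20 grants violet-permit (A2).
Holding violet-permit and silver-permit grants silver-code (A3).
C20: reached.
red-permit would need teal-key (A1), but teal-key is never granted.
C37 would need silver-permit, K31, and gold-permit (A7), but K31 is never granted.
silver-code: reached.
Reached: C20 and silver-code — 2 of the 4.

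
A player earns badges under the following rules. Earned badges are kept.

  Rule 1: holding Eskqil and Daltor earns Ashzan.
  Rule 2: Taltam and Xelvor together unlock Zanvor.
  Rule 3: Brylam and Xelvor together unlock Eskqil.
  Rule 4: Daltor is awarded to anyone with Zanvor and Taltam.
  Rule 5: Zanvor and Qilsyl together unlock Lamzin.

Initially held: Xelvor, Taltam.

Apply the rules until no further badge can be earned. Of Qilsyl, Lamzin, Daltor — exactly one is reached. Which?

Daltor

With Taltam and Xelvor, Zanvor is earned (Rule 2).
With Zanvor and Taltam, Daltor is earned (Rule 4).
Lamzin would need Zanvor and Qilsyl (Rule 5), but Qilsyl is never earned. No rule produces Qilsyl, and it is not given.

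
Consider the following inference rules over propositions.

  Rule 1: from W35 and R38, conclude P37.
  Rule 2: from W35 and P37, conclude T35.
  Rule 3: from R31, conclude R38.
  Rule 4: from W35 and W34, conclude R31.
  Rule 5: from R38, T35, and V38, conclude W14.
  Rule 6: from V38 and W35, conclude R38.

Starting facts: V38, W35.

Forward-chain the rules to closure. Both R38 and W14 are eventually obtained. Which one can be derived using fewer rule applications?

R38

R38: V38 and W35 hold, so R38 follows (Rule 6). [1 rule application]
W14: From V38 and W35, Rule 6 gives R38. W35 and R38 hold, so P37 follows (Rule 1). From W35 and P37, Rule 2 gives T35. From R38, T35, and V38, Rule 5 gives W14. [4 rule applications]
R38 needs fewer.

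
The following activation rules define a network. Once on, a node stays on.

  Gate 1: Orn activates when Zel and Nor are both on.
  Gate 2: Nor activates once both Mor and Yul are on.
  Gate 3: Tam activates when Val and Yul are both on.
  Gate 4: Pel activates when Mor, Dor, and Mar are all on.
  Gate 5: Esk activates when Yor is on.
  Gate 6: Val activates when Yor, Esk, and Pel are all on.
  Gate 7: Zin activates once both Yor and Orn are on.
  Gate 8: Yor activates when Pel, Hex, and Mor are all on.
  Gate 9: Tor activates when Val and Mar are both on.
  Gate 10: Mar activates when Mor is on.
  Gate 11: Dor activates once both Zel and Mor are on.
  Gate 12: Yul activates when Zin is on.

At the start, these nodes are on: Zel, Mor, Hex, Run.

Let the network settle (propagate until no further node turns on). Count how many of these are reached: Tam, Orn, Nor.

Tam would need Val and Yul (Gate 3), but Yul never turns on.
Orn would need Zel and Nor (Gate 1), but Nor never turns on.
Nor would need Mor and Yul (Gate 2), but Yul never turns on.
None of the 3 are reached.

0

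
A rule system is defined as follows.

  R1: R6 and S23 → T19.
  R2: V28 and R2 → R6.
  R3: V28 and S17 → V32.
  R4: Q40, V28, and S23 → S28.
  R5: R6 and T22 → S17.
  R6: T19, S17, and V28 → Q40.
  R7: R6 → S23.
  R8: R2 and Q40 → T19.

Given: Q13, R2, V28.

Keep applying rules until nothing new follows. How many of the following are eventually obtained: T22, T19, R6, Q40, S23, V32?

3

From V28 and R2, R2 gives R6.
R6 holds, so S23 follows (R7).
From R6 and S23, R1 gives T19.
No rule produces T22, and it is not given.
T19: reached.
R6: reached.
Q40 would need T19, S17, and V28 (R6), but S17 is never established.
S23: reached.
V32 would need V28 and S17 (R3), but S17 is never established.
Reached: T19, R6, and S23 — 3 of the 6.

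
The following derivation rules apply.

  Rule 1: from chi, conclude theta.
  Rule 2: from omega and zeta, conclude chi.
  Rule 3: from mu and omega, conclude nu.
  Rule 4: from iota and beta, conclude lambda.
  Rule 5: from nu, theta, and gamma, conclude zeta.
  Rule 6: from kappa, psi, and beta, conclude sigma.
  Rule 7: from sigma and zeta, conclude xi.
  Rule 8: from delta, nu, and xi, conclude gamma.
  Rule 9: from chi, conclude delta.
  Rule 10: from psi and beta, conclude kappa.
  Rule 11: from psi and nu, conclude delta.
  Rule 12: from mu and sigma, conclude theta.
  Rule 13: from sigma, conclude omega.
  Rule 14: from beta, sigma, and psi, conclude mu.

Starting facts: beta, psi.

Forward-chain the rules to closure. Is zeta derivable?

zeta would need nu, theta, and gamma (Rule 5), but gamma is never established.

No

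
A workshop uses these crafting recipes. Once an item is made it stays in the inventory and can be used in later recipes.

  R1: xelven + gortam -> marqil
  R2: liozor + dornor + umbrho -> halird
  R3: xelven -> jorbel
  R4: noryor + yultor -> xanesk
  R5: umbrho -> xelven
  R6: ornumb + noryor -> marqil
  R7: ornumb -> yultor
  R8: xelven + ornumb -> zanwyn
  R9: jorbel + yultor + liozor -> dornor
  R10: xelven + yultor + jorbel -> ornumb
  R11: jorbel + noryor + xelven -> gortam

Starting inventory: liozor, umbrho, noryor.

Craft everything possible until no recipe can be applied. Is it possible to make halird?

No

halird would need liozor, dornor, and umbrho (R2), but dornor is never obtained.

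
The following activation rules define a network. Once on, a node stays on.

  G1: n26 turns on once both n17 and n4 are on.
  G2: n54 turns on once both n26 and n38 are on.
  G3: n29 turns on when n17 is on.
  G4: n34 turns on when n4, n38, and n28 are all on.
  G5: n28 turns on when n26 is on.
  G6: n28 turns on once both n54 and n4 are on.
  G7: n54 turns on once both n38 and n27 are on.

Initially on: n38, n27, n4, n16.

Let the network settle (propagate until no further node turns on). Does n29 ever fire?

No

n29 would need n17 (G3), but n17 never turns on.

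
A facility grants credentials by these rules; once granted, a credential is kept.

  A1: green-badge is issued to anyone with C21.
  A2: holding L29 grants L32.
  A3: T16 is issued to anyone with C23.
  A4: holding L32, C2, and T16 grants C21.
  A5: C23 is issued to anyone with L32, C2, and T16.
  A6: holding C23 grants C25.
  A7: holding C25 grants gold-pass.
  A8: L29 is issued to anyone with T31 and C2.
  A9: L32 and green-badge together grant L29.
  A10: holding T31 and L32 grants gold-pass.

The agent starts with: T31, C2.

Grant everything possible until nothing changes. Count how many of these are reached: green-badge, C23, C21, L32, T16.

1

Holding T31 and C2 grants L29 (A8).
Holding L29 grants L32 (A2).
green-badge would need C21 (A1), but C21 is never granted.
C23 would need L32, C2, and T16 (A5), but T16 is never granted.
C21 would need L32, C2, and T16 (A4), but T16 is never granted.
L32: reached.
T16 would need C23 (A3), but C23 is never granted.
Reached: L32 — 1 of the 5.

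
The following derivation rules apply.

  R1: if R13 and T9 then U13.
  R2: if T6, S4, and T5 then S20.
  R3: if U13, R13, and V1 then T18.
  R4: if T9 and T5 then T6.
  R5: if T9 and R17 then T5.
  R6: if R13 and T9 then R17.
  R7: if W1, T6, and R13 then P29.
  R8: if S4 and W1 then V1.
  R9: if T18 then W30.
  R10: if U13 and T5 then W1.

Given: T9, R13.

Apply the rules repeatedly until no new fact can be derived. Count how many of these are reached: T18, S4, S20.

0

T18 would need U13, R13, and V1 (R3), but V1 is never established.
No rule produces S4, and it is not given.
S20 would need T6, S4, and T5 (R2), but S4 is never established.
None of the 3 are reached.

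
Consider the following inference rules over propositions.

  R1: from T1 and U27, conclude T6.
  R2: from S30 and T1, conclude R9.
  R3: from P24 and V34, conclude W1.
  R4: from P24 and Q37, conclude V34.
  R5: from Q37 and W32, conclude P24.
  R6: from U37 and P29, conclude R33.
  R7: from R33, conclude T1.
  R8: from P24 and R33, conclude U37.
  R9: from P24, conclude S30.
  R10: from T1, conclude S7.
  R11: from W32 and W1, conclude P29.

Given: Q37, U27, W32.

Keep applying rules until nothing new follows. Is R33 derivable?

No

R33 would need U37 and P29 (R6), but U37 is never established.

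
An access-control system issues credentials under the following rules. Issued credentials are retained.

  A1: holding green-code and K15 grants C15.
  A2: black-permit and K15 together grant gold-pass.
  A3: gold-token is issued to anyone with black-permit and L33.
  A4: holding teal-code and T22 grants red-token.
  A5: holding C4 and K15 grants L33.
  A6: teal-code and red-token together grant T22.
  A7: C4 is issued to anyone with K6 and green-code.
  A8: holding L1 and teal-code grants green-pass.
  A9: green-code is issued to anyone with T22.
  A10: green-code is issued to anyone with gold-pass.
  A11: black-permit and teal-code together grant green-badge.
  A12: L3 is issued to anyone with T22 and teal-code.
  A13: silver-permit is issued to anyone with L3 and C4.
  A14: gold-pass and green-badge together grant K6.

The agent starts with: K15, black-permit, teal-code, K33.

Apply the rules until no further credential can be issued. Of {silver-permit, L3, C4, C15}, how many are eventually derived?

Holding black-permit and K15 grants gold-pass (A2).
Holding black-permit and teal-code grants green-badge (A11).
Holding gold-pass grants green-code (A10).
Holding gold-pass and green-badge grants K6 (A14).
Holding K6 and green-code grants C4 (A7).
Holding green-code and K15 grants C15 (A1).
silver-permit would need L3 and C4 (A13), but L3 is never granted.
L3 would need T22 and teal-code (A12), but T22 is never granted.
C4: reached.
C15: reached.
Reached: C4 and C15 — 2 of the 4.

2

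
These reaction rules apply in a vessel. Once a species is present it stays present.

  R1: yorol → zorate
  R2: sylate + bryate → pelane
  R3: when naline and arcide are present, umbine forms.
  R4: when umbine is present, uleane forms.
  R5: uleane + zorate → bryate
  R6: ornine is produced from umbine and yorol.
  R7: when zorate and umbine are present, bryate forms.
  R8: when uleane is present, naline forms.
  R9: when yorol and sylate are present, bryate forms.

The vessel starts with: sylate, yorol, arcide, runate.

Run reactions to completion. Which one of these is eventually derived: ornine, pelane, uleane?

pelane

yorol and sylate present → bryate forms (R9).
sylate and bryate present → pelane forms (R2).
ornine would need umbine and yorol (R6), but umbine never forms. uleane would need umbine (R4), but umbine never forms.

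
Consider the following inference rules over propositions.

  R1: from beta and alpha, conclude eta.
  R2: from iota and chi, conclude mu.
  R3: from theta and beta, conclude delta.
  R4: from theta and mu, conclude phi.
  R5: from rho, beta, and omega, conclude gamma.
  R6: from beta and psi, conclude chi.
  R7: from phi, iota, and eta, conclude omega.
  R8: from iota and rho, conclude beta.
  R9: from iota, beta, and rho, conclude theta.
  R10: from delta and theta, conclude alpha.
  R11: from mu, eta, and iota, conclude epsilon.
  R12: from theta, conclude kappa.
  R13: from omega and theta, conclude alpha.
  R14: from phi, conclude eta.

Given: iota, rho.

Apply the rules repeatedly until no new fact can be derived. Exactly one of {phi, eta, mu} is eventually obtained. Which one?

eta

From iota and rho, R8 gives beta.
iota, beta, and rho hold, so theta follows (R9).
From theta and beta, R3 gives delta.
From delta and theta, R10 gives alpha.
From beta and alpha, R1 gives eta.
mu would need iota and chi (R2), but chi is never established. phi would need theta and mu (R4), but mu is never established.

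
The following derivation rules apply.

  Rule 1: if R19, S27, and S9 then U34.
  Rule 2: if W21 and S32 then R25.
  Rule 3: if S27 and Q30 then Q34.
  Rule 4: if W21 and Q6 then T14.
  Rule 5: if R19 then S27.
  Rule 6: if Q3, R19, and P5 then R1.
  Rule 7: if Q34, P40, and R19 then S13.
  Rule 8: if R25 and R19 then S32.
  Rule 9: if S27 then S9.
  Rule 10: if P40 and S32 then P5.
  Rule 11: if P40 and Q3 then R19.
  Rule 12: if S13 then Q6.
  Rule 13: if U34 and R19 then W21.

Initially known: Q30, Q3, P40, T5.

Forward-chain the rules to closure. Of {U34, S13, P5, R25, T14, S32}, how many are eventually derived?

3

P40 and Q3 hold, so R19 follows (Rule 11).
R19 holds, so S27 follows (Rule 5).
From S27, Rule 9 gives S9.
S27 and Q30 hold, so Q34 follows (Rule 3).
R19, S27, and S9 hold, so U34 follows (Rule 1).
Q34, P40, and R19 hold, so S13 follows (Rule 7).
From U34 and R19, Rule 13 gives W21.
From S13, Rule 12 gives Q6.
W21 and Q6 hold, so T14 follows (Rule 4).
U34: reached.
S13: reached.
P5 would need P40 and S32 (Rule 10), but S32 is never established.
R25 would need W21 and S32 (Rule 2), but S32 is never established.
T14: reached.
S32 would need R25 and R19 (Rule 8), but R25 is never established.
Reached: U34, S13, and T14 — 3 of the 6.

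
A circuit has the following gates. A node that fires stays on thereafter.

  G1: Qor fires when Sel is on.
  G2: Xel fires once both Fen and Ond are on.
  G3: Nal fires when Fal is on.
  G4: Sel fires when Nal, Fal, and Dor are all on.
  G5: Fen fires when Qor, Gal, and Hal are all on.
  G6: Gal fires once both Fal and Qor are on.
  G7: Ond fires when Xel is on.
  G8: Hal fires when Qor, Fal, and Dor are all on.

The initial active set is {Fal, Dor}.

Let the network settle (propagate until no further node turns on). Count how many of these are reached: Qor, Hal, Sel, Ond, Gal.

4

G3: Fal on → Nal on.
G4: Nal, Fal, and Dor on → Sel on.
G1: Sel on → Qor on.
G8: Qor, Fal, and Dor on → Hal on.
G6: Fal and Qor on → Gal on.
Qor: reached.
Hal: reached.
Sel: reached.
Ond would need Xel (G7), but Xel never turns on.
Gal: reached.
Reached: Qor, Hal, Sel, and Gal — 4 of the 5.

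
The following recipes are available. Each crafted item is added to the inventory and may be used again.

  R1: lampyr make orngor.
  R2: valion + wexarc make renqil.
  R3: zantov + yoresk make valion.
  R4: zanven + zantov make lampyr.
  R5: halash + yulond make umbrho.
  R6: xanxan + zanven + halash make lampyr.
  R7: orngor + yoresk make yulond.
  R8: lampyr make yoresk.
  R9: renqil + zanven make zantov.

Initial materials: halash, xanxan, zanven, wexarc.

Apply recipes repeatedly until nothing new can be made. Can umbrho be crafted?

Yes

xanxan + zanven + halash → lampyr (R6).
lampyr → yoresk (R8).
Using R1, lampyr makes orngor.
orngor + yoresk → yulond (R7).
Using R5, halash and yulond make umbrho.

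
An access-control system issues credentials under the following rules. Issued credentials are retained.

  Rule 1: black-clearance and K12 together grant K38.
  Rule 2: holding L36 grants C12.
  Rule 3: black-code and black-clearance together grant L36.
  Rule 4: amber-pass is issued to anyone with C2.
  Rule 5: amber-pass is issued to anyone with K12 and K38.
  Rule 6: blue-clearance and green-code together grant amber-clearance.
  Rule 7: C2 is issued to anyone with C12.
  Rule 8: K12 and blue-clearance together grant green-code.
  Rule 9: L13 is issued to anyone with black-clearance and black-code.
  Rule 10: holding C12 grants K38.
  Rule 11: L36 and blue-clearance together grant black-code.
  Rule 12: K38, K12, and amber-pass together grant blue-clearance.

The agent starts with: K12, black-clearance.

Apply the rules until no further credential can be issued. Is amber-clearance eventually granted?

Holding black-clearance and K12 grants K38 (Rule 1).
Holding K12 and K38 grants amber-pass (Rule 5).
Holding K38, K12, and amber-pass grants blue-clearance (Rule 12).
Holding K12 and blue-clearance grants green-code (Rule 8).
Holding blue-clearance and green-code grants amber-clearance (Rule 6).

Yes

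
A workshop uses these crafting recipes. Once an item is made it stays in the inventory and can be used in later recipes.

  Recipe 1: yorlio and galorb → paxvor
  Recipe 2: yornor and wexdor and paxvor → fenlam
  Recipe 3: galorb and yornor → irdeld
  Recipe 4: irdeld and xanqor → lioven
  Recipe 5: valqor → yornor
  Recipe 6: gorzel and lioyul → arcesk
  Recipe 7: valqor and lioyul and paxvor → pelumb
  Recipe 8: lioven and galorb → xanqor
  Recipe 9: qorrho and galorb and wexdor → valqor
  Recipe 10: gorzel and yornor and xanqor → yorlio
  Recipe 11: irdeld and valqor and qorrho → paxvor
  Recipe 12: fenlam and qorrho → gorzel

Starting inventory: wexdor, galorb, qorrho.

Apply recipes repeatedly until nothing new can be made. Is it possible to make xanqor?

xanqor would need lioven and galorb (Recipe 8), but lioven is never obtained.

No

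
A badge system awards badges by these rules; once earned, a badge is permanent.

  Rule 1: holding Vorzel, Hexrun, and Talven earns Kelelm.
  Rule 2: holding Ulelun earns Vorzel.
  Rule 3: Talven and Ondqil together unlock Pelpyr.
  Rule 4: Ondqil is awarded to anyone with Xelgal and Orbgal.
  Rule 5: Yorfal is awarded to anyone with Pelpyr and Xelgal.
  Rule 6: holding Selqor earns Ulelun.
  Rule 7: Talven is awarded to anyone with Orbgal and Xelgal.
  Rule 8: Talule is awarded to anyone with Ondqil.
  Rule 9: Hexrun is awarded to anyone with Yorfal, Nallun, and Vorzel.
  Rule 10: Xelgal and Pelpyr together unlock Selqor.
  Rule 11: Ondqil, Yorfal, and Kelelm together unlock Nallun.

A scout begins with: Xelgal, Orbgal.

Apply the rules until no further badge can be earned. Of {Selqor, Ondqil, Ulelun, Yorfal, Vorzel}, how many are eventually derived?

With Orbgal and Xelgal, Talven is earned (Rule 7).
With Xelgal and Orbgal, Ondqil is earned (Rule 4).
With Talven and Ondqil, Pelpyr is earned (Rule 3).
With Pelpyr and Xelgal, Yorfal is earned (Rule 5).
With Xelgal and Pelpyr, Selqor is earned (Rule 10).
With Selqor, Ulelun is earned (Rule 6).
With Ulelun, Vorzel is earned (Rule 2).
Selqor: reached.
Ondqil: reached.
Ulelun: reached.
Yorfal: reached.
Vorzel: reached.
All 5 are reached.

5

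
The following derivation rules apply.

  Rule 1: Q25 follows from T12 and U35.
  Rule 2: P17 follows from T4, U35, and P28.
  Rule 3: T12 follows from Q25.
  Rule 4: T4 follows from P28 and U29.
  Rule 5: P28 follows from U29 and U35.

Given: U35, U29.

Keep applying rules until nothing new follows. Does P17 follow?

From U29 and U35, Rule 5 gives P28.
From P28 and U29, Rule 4 gives T4.
T4, U35, and P28 hold, so P17 follows (Rule 2).

Yes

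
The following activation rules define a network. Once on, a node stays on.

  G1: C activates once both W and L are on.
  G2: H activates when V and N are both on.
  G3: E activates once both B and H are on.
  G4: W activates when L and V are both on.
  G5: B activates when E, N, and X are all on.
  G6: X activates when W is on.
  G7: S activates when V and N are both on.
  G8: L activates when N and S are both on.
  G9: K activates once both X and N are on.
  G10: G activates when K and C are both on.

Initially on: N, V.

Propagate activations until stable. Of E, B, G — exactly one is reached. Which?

G7: V and N on → S on.
N and S are on, so L activates (G8).
G4: L and V on → W on.
W and L are on, so C activates (G1).
G6: W on → X on.
X and N are on, so K activates (G9).
G10: K and C on → G on.
B would need E, N, and X (G5), but E never turns on. E would need B and H (G3), but B never turns on.

G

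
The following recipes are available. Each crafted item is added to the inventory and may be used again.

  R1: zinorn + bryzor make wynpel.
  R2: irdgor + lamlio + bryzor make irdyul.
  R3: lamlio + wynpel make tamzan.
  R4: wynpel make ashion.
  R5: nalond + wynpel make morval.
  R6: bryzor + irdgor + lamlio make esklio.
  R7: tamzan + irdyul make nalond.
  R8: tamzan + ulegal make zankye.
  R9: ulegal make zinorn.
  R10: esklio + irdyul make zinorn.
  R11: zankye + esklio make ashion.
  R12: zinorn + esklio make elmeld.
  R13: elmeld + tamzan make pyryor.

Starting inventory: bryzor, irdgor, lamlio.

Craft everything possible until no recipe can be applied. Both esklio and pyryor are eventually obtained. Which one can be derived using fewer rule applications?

esklio: Using R6, bryzor, irdgor, and lamlio make esklio. [1 rule application]
pyryor: bryzor + irdgor + lamlio → esklio (R6). irdgor + lamlio + bryzor → irdyul (R2). esklio + irdyul → zinorn (R10). Using R1, zinorn and bryzor make wynpel. Using R12, zinorn and esklio make elmeld. Using R3, lamlio and wynpel make tamzan. Using R13, elmeld and tamzan make pyryor. [7 rule applications]
esklio needs fewer.

esklio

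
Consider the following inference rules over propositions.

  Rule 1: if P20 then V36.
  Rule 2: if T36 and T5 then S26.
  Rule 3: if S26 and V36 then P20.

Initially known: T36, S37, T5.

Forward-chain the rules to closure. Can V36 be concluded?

No

V36 would need P20 (Rule 1), but P20 is never established.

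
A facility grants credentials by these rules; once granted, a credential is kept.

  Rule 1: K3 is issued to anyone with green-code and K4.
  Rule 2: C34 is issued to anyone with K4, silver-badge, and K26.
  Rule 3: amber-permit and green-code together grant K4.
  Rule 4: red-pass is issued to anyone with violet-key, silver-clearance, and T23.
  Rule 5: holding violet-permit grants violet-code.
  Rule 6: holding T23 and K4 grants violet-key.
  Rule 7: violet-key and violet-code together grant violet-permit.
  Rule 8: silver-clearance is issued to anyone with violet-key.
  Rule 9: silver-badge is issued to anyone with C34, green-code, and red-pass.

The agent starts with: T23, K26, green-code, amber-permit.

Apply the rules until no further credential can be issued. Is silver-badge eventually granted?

No

silver-badge would need C34, green-code, and red-pass (Rule 9), but C34 is never granted.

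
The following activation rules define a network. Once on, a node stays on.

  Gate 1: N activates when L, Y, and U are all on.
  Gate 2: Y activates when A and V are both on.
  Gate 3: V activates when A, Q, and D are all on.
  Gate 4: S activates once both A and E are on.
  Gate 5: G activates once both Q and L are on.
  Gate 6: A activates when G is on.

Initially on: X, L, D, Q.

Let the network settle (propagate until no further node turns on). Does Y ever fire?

Q and L are on, so G activates (Gate 5).
G is on, so A activates (Gate 6).
Gate 3: A, Q, and D on → V on.
Gate 2: A and V on → Y on.

Yes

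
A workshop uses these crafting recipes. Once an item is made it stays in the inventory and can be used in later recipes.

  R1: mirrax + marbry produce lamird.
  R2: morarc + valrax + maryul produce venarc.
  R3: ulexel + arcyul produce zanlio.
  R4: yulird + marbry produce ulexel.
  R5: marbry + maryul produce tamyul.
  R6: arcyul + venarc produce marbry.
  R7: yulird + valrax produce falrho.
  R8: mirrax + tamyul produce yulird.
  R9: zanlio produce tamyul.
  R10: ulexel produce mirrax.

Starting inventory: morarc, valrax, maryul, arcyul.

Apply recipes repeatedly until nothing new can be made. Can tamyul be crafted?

Yes

morarc + valrax + maryul → venarc (R2).
Using R6, arcyul and venarc make marbry.
marbry + maryul → tamyul (R5).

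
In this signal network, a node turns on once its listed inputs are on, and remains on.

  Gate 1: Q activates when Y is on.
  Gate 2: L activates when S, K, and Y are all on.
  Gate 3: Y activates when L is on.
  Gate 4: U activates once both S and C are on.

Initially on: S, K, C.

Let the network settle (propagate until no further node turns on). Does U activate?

Gate 4: S and C on → U on.

Yes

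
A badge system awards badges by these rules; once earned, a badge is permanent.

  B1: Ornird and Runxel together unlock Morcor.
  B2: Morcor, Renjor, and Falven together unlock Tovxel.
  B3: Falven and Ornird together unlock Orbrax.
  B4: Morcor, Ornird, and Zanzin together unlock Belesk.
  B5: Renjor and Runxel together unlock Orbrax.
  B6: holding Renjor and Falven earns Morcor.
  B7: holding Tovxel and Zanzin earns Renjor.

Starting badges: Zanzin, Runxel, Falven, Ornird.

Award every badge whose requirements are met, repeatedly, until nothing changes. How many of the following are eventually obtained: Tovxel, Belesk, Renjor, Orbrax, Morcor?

With Ornird and Runxel, Morcor is earned (B1).
With Falven and Ornird, Orbrax is earned (B3).
With Morcor, Ornird, and Zanzin, Belesk is earned (B4).
Tovxel would need Morcor, Renjor, and Falven (B2), but Renjor is never earned.
Belesk: reached.
Renjor would need Tovxel and Zanzin (B7), but Tovxel is never earned.
Orbrax: reached.
Morcor: reached.
Reached: Belesk, Orbrax, and Morcor — 3 of the 5.

3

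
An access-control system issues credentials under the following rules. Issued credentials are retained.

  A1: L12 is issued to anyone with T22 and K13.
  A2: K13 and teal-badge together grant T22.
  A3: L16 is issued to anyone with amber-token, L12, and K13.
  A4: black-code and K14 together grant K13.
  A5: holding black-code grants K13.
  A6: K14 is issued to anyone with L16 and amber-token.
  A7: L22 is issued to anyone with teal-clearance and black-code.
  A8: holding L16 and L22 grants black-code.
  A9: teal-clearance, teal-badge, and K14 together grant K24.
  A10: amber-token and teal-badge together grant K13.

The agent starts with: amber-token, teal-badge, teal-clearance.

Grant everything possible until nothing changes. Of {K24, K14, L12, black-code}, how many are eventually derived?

Holding amber-token and teal-badge grants K13 (A10).
Holding K13 and teal-badge grants T22 (A2).
Holding T22 and K13 grants L12 (A1).
Holding amber-token, L12, and K13 grants L16 (A3).
Holding L16 and amber-token grants K14 (A6).
Holding teal-clearance, teal-badge, and K14 grants K24 (A9).
K24: reached.
K14: reached.
L12: reached.
black-code would need L16 and L22 (A8), but L22 is never granted.
Reached: K24, K14, and L12 — 3 of the 4.

3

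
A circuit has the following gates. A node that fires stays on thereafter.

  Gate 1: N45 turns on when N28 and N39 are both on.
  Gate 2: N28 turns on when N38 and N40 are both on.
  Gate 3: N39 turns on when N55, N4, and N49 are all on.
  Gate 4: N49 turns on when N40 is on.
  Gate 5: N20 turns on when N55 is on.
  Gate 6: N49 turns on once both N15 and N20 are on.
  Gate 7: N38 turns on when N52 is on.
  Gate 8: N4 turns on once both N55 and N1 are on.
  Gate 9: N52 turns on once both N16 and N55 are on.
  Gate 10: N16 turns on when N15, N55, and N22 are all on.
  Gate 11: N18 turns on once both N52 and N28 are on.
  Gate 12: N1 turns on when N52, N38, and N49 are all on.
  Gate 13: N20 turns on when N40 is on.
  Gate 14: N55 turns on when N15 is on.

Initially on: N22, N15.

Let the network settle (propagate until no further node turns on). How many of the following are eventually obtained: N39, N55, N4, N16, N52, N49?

6

Gate 14: N15 on → N55 on.
Gate 10: N15, N55, and N22 on → N16 on.
N55 is on, so N20 turns on (Gate 5).
N16 and N55 are on, so N52 turns on (Gate 9).
N15 and N20 are on, so N49 turns on (Gate 6).
N52 is on, so N38 turns on (Gate 7).
Gate 12: N52, N38, and N49 on → N1 on.
Gate 8: N55 and N1 on → N4 on.
N55, N4, and N49 are on, so N39 turns on (Gate 3).
N39: reached.
N55: reached.
N4: reached.
N16: reached.
N52: reached.
N49: reached.
All 6 are reached.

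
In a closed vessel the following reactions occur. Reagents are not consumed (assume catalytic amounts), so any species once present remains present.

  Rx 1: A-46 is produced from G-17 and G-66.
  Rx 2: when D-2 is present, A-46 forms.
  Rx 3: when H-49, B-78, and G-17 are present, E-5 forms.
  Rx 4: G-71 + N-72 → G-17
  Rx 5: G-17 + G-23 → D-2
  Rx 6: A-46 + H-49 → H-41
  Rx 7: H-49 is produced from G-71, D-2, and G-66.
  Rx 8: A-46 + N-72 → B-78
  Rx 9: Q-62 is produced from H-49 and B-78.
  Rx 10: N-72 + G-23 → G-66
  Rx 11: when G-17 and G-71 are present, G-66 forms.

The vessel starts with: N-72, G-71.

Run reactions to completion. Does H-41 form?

No

H-41 would need A-46 and H-49 (Rx 6), but H-49 never forms.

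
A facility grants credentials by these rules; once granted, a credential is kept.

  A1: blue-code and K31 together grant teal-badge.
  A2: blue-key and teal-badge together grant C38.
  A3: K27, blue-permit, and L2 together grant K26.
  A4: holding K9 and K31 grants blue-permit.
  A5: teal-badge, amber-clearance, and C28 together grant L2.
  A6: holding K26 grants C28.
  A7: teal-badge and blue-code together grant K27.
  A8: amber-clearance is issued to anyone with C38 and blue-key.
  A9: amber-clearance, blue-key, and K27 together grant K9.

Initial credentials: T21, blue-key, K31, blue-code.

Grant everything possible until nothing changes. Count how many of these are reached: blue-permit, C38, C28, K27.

Holding blue-code and K31 grants teal-badge (A1).
Holding teal-badge and blue-code grants K27 (A7).
Holding blue-key and teal-badge grants C38 (A2).
Holding C38 and blue-key grants amber-clearance (A8).
Holding amber-clearance, blue-key, and K27 grants K9 (A9).
Holding K9 and K31 grants blue-permit (A4).
blue-permit: reached.
C38: reached.
C28 would need K26 (A6), but K26 is never granted.
K27: reached.
Reached: blue-permit, C38, and K27 — 3 of the 4.

3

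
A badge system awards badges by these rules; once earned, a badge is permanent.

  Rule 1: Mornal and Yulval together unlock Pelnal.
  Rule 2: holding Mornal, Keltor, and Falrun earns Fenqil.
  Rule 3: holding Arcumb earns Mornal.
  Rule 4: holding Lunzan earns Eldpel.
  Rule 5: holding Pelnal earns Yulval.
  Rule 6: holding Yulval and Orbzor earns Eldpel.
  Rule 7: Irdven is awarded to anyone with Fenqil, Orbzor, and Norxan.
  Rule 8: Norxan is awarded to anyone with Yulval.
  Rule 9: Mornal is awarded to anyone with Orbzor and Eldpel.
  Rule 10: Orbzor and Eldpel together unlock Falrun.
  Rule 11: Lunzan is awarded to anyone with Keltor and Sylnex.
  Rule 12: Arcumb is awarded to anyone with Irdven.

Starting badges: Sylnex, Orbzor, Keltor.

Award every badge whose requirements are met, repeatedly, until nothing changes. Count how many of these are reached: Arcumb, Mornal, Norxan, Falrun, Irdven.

With Keltor and Sylnex, Lunzan is earned (Rule 11).
With Lunzan, Eldpel is earned (Rule 4).
With Orbzor and Eldpel, Mornal is earned (Rule 9).
With Orbzor and Eldpel, Falrun is earned (Rule 10).
Arcumb would need Irdven (Rule 12), but Irdven is never earned.
Mornal: reached.
Norxan would need Yulval (Rule 8), but Yulval is never earned.
Falrun: reached.
Irdven would need Fenqil, Orbzor, and Norxan (Rule 7), but Norxan is never earned.
Reached: Mornal and Falrun — 2 of the 5.

2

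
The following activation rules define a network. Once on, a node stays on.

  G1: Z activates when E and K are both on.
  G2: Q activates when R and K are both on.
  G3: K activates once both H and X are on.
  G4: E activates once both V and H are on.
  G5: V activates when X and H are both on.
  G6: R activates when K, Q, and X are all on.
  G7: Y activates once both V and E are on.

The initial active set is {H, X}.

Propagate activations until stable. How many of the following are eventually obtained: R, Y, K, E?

3

H and X are on, so K activates (G3).
X and H are on, so V activates (G5).
V and H are on, so E activates (G4).
V and E are on, so Y activates (G7).
R would need K, Q, and X (G6), but Q never turns on.
Y: reached.
K: reached.
E: reached.
Reached: Y, K, and E — 3 of the 4.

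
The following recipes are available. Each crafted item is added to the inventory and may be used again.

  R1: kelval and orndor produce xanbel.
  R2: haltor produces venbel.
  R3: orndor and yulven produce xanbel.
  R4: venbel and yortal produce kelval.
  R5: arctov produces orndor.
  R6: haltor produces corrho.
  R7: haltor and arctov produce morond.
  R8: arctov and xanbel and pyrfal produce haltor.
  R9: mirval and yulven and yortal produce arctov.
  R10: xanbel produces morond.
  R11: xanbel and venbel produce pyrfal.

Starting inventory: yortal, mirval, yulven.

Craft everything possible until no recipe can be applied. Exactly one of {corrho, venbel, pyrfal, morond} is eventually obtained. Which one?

mirval and yulven and yortal → arctov (R9).
arctov → orndor (R5).
orndor and yulven → xanbel (R3).
Using R10, xanbel makes morond.
corrho would need haltor (R6), but haltor is never obtained. pyrfal would need xanbel and venbel (R11), but venbel is never obtained. venbel would need haltor (R2), but haltor is never obtained.

morond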